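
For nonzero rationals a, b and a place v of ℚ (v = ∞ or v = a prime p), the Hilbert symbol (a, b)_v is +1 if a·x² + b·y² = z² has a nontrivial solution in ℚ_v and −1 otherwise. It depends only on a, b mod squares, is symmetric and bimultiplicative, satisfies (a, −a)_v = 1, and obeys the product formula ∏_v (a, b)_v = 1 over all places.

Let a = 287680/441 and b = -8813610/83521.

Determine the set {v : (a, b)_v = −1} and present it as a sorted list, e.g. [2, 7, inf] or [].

[2, 5, 29, 31]

(a, b) ≡ (4495, -12090) mod (ℚ^×)²; places V = {2, 3, 5, 7, 13, 17, 29, 31, ∞}.
(a,b)_3: α=-2, u≡1; β=7, v≡2 (mod 3); (1|3)=+1, (2|3)=-1; sign (−1)^0·+1^7·-1^-2 = +1.
(a,b)_29: α=1, u≡10; β=0, v≡12 (mod 29); (10|29)=-1, (12|29)=-1; sign (−1)^0·-1^0·-1^1 = -1.
(a,b)_17: α=0, u≡11; β=-4, v≡6 (mod 17); (11|17)=-1, (6|17)=-1; sign (−1)^0·-1^-4·-1^0 = +1.
(a,b)_7: α=-2, u≡4; β=0, v≡5 (mod 7); (4|7)=+1, (5|7)=-1; sign (−1)^0·+1^0·-1^-2 = +1.
(a,b)_∞: sgn(4495)=+, sgn(-12090)=−, so +1.
(a,b)_13: α=0, u≡10; β=1, v≡5 (mod 13); (10|13)=+1, (5|13)=-1; sign (−1)^0·+1^1·-1^0 = +1.
(a,b)_2: α=6, β=1; u≡7, v≡3 (mod 8); ε(u)ε(v)=1·1, αω(v)=6·1, βω(u)=1·0; sum ≡ 1  ⇒  -1.
(a,b)_31: α=1, u≡6; β=1, v≡12 (mod 31); (6|31)=-1, (12|31)=-1; sign (−1)^1·-1^1·-1^1 = -1.
(a,b)_5: α=1, u≡1; β=1, v≡3 (mod 5); (1|5)=+1, (3|5)=-1; sign (−1)^0·+1^1·-1^1 = -1.
Ram(4495, -12090) = {2, 5, 29, 31}; no ℚ_2-point on the conic.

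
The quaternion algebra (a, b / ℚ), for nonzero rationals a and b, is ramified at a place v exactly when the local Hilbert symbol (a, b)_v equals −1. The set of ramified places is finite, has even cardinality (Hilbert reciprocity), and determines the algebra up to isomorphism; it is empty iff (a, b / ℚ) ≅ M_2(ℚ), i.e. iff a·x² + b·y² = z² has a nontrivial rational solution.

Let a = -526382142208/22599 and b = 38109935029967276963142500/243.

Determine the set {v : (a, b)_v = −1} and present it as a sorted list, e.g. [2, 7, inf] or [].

[2, 3, 17, 31]

(a, b) ≡ (-448477, 2139) mod (ℚ^×)²; places V = {2, 3, 5, 13, 17, 23, 29, 31, 37, ∞}.
(a,b)_2: α=8, β=2; u≡3, v≡3 (mod 8); ε(u)ε(v)=1·1, αω(v)=8·1, βω(u)=2·1; sum ≡ 1  ⇒  -1.
(a,b)_37: α=1, u≡35; β=4, v≡3 (mod 37); (35|37)=-1, (3|37)=+1; sign (−1)^0·-1^4·+1^1 = +1.
(a,b)_3: α=-6, u≡2; β=-5, v≡2 (mod 3); (2|3)=-1, (2|3)=-1; sign (−1)^0·-1^-5·-1^-6 = -1.
(a,b)_13: α=2, u≡9; β=2, v≡8 (mod 13); (9|13)=+1, (8|13)=-1; sign (−1)^0·+1^2·-1^2 = +1.
(a,b)_23: α=1, u≡15; β=1, v≡18 (mod 23); (15|23)=-1, (18|23)=+1; sign (−1)^1·-1^1·+1^1 = +1.
(a,b)_29: α=2, u≡27; β=2, v≡20 (mod 29); (27|29)=-1, (20|29)=+1; sign (−1)^0·-1^2·+1^2 = +1.
(a,b)_∞: sgn(-448477)=−, sgn(2139)=+, so +1.
(a,b)_5: α=0, u≡3; β=4, v≡1 (mod 5); (3|5)=-1, (1|5)=+1; sign (−1)^0·-1^4·+1^0 = +1.
(a,b)_17: α=1, u≡7; β=4, v≡7 (mod 17); (7|17)=-1, (7|17)=-1; sign (−1)^0·-1^4·-1^1 = -1.
(a,b)_31: α=-1, u≡1; β=3, v≡4 (mod 31); (1|31)=+1, (4|31)=+1; sign (−1)^1·+1^3·+1^-1 = -1.
(-448477, 2139 / ℚ) ramifies at {2, 3, 17, 31}: a division algebra.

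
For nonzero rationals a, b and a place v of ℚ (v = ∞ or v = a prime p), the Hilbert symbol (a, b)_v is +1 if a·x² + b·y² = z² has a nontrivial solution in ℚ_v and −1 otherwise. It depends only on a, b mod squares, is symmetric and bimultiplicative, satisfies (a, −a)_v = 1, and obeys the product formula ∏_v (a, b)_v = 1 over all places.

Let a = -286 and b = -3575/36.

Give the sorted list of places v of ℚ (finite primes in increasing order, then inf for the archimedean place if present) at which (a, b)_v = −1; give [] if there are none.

Mod squares: a ≡ -286, b ≡ -143. Check v ∈ {∞, 2, 3, 5, 11, 13}.
v=∞: -286 < 0 and -143 < 0  ⇒  (a,b)_∞ = -1.
v=11: a=11^1·(≡7), b=11^1·(≡9) mod 11; (7|11)=-1, (9|11)=+1; (−1)^{1·1·5}·(-1)^1·(+1)^1 = +1.
v=5: a=5^0·(≡4), b=5^2·(≡2) mod 5; (4|5)=+1, (2|5)=-1; (−1)^{0·2·2}·(+1)^2·(-1)^0 = +1.
v=13: a=13^1·(≡4), b=13^1·(≡5) mod 13; (4|13)=+1, (5|13)=-1; (−1)^{1·1·6}·(+1)^1·(-1)^1 = -1.
v=2: v_2(a)=1, v_2(b)=-2; units ≡ 1, 1 (mod 8); ε·ε+αω+βω = 0·0+1·0+-2·0 ≡ 0  ⇒  (a,b)_2 = +1.
v=3: a=3^0·(≡2), b=3^-2·(≡1) mod 3; (2|3)=-1, (1|3)=+1; (−1)^{0·-2·1}·(-1)^-2·(+1)^0 = +1.
(-286, -143 / ℚ) ramifies at {13, ∞}: a division algebra.

[13, inf]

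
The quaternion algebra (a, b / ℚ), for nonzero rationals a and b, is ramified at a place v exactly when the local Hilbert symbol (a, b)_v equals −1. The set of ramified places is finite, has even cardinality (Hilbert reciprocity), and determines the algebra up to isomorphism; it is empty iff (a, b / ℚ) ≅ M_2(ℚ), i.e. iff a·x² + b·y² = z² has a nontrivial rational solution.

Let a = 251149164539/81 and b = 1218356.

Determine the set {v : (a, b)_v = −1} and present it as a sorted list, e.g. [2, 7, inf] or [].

[7, 23]

Mod squares: a ≡ 3059, b ≡ 304589. Check v ∈ {∞, 2, 3, 7, 13, 17, 19, 23, 41}.
v=19: a=19^1·(≡11), b=19^1·(≡18) mod 19; (11|19)=+1, (18|19)=-1; (−1)^{1·1·9}·(+1)^1·(-1)^1 = +1.
v=2: v_2(a)=0, v_2(b)=2; units ≡ 3, 5 (mod 8); ε·ε+αω+βω = 1·0+0·1+2·1 ≡ 0  ⇒  (a,b)_2 = +1.
v=17: a=17^2·(≡9), b=17^1·(≡13) mod 17; (9|17)=+1, (13|17)=+1; (−1)^{2·1·8}·(+1)^1·(+1)^2 = +1.
v=∞: 3059 > 0 and 304589 > 0  ⇒  (a,b)_∞ = +1.
v=23: a=23^1·(≡13), b=23^1·(≡3) mod 23; (13|23)=+1, (3|23)=+1; (−1)^{1·1·11}·(+1)^1·(+1)^1 = -1.
v=7: a=7^1·(≡5), b=7^0·(≡6) mod 7; (5|7)=-1, (6|7)=-1; (−1)^{1·0·3}·(-1)^0·(-1)^1 = -1.
v=3: a=3^-4·(≡2), b=3^0·(≡2) mod 3; (2|3)=-1, (2|3)=-1; (−1)^{-4·0·1}·(-1)^0·(-1)^-4 = +1.
v=13: a=13^2·(≡3), b=13^0·(≡9) mod 13; (3|13)=+1, (9|13)=+1; (−1)^{2·0·6}·(+1)^0·(+1)^2 = +1.
v=41: a=41^2·(≡37), b=41^1·(≡32) mod 41; (37|41)=+1, (32|41)=+1; (−1)^{2·1·20}·(+1)^1·(+1)^2 = +1.
(3059, 304589 / ℚ) ramifies at {7, 23}: a division algebra.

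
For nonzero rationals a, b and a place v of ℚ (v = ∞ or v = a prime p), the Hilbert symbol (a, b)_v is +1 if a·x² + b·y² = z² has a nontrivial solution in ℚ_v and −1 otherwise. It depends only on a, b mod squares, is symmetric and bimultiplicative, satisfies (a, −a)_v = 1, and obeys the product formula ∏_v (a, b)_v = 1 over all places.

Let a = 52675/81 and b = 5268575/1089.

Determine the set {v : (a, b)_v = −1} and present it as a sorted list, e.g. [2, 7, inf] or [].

(a, b) ≡ (43, 1247) mod (ℚ^×)²; places V = {2, 3, 5, 7, 11, 13, 29, 43, ∞}.
(a,b)_∞: sgn(43)=+, sgn(1247)=+, so +1.
(a,b)_11: α=0, u≡10; β=-2, v≡9 (mod 11); (10|11)=-1, (9|11)=+1; sign (−1)^0·-1^-2·+1^0 = +1.
(a,b)_3: α=-4, u≡1; β=-2, v≡2 (mod 3); (1|3)=+1, (2|3)=-1; sign (−1)^0·+1^-2·-1^-4 = +1.
(a,b)_29: α=0, u≡3; β=1, v≡3 (mod 29); (3|29)=-1, (3|29)=-1; sign (−1)^0·-1^1·-1^0 = -1.
(a,b)_7: α=2, u≡1; β=0, v≡1 (mod 7); (1|7)=+1, (1|7)=+1; sign (−1)^0·+1^0·+1^2 = +1.
(a,b)_43: α=1, u≡13; β=1, v≡32 (mod 43); (13|43)=+1, (32|43)=-1; sign (−1)^1·+1^1·-1^1 = +1.
(a,b)_2: α=0, β=0; u≡3, v≡7 (mod 8); ε(u)ε(v)=1·1, αω(v)=0·0, βω(u)=0·1; sum ≡ 1  ⇒  -1.
(a,b)_5: α=2, u≡2; β=2, v≡2 (mod 5); (2|5)=-1, (2|5)=-1; sign (−1)^0·-1^2·-1^2 = +1.
(a,b)_13: α=0, u≡4; β=2, v≡4 (mod 13); (4|13)=+1, (4|13)=+1; sign (−1)^0·+1^2·+1^0 = +1.
Ram(43, 1247) = {2, 29}; no ℚ_2-point on the conic.

[2, 29]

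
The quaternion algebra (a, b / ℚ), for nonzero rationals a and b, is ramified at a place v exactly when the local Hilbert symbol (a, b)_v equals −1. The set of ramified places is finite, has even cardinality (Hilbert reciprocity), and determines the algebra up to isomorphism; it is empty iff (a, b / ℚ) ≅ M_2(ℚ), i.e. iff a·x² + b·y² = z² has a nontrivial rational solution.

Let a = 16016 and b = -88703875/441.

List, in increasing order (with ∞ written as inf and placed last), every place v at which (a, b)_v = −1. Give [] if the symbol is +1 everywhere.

[7, 19]

(a, b) ≡ (1001, -20995) mod (ℚ^×)²; places V = {2, 3, 5, 7, 11, 13, 17, 19, ∞}.
(a,b)_5: α=0, u≡1; β=3, v≡4 (mod 5); (1|5)=+1, (4|5)=+1; sign (−1)^0·+1^3·+1^0 = +1.
(a,b)_∞: sgn(1001)=+, sgn(-20995)=−, so +1.
(a,b)_3: α=0, u≡2; β=-2, v≡2 (mod 3); (2|3)=-1, (2|3)=-1; sign (−1)^0·-1^-2·-1^0 = +1.
(a,b)_19: α=0, u≡18; β=1, v≡9 (mod 19); (18|19)=-1, (9|19)=+1; sign (−1)^0·-1^1·+1^0 = -1.
(a,b)_2: α=4, β=0; u≡1, v≡5 (mod 8); ε(u)ε(v)=0·0, αω(v)=4·1, βω(u)=0·0; sum ≡ 0  ⇒  +1.
(a,b)_17: α=0, u≡2; β=1, v≡14 (mod 17); (2|17)=+1, (14|17)=-1; sign (−1)^0·+1^1·-1^0 = +1.
(a,b)_11: α=1, u≡4; β=0, v≡4 (mod 11); (4|11)=+1, (4|11)=+1; sign (−1)^0·+1^0·+1^1 = +1.
(a,b)_13: α=1, u≡10; β=3, v≡10 (mod 13); (10|13)=+1, (10|13)=+1; sign (−1)^0·+1^3·+1^1 = +1.
(a,b)_7: α=1, u≡6; β=-2, v≡3 (mod 7); (6|7)=-1, (3|7)=-1; sign (−1)^0·-1^-2·-1^1 = -1.
Ram(1001, -20995) = {7, 19}; no ℚ_7-point on the conic.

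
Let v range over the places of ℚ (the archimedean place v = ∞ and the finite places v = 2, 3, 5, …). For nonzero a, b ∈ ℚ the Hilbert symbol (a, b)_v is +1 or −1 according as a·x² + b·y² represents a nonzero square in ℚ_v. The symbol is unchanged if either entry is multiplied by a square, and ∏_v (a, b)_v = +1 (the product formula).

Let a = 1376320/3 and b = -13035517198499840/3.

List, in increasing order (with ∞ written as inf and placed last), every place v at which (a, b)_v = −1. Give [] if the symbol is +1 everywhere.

(a, b) ≡ (64515, -129030) mod (ℚ^×)²; places V = {2, 3, 5, 11, 17, 23, ∞}.
(a,b)_11: α=1, u≡2; β=3, v≡8 (mod 11); (2|11)=-1, (8|11)=-1; sign (−1)^1·-1^3·-1^1 = -1.
(a,b)_5: α=1, u≡3; β=1, v≡4 (mod 5); (3|5)=-1, (4|5)=+1; sign (−1)^0·-1^1·+1^1 = -1.
(a,b)_∞: sgn(64515)=+, sgn(-129030)=−, so +1.
(a,b)_17: α=1, u≡2; β=3, v≡1 (mod 17); (2|17)=+1, (1|17)=+1; sign (−1)^0·+1^3·+1^1 = +1.
(a,b)_3: α=-1, u≡1; β=-1, v≡1 (mod 3); (1|3)=+1, (1|3)=+1; sign (−1)^1·+1^-1·+1^-1 = -1.
(a,b)_2: α=6, β=15; u≡3, v≡5 (mod 8); ε(u)ε(v)=1·0, αω(v)=6·1, βω(u)=15·1; sum ≡ 1  ⇒  -1.
(a,b)_23: α=1, u≡21; β=3, v≡16 (mod 23); (21|23)=-1, (16|23)=+1; sign (−1)^1·-1^3·+1^1 = +1.
(64515, -129030 / ℚ) ramifies at {2, 3, 5, 11}: a division algebra.

[2, 3, 5, 11]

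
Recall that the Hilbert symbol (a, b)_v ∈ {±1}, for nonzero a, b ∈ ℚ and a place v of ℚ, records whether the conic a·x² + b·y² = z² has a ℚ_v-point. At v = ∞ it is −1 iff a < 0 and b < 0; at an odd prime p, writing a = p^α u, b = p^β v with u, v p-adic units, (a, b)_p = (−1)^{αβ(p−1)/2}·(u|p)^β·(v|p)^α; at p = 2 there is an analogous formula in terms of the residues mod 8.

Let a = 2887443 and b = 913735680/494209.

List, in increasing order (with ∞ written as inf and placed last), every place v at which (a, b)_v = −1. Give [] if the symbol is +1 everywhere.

[2, 5, 13, 29]

(a, b) ≡ (320827, 330) mod (ℚ^×)²; places V = {2, 3, 5, 11, 13, 19, 23, 29, 37, ∞}.
(a,b)_23: α=1, u≡7; β=0, v≡18 (mod 23); (7|23)=-1, (18|23)=+1; sign (−1)^0·-1^0·+1^1 = +1.
(a,b)_13: α=1, u≡6; β=2, v≡7 (mod 13); (6|13)=-1, (7|13)=-1; sign (−1)^0·-1^2·-1^1 = -1.
(a,b)_37: α=1, u≡6; β=-2, v≡25 (mod 37); (6|37)=-1, (25|37)=+1; sign (−1)^0·-1^-2·+1^1 = +1.
(a,b)_29: α=1, u≡10; β=0, v≡10 (mod 29); (10|29)=-1, (10|29)=-1; sign (−1)^0·-1^0·-1^1 = -1.
(a,b)_19: α=0, u≡13; β=-2, v≡11 (mod 19); (13|19)=-1, (11|19)=+1; sign (−1)^0·-1^-2·+1^0 = +1.
(a,b)_2: α=0, β=15; u≡3, v≡5 (mod 8); ε(u)ε(v)=1·0, αω(v)=0·1, βω(u)=15·1; sum ≡ 1  ⇒  -1.
(a,b)_∞: sgn(320827)=+, sgn(330)=+, so +1.
(a,b)_11: α=0, u≡9; β=1, v≡6 (mod 11); (9|11)=+1, (6|11)=-1; sign (−1)^0·+1^1·-1^0 = +1.
(a,b)_3: α=2, u≡1; β=1, v≡2 (mod 3); (1|3)=+1, (2|3)=-1; sign (−1)^0·+1^1·-1^2 = +1.
(a,b)_5: α=0, u≡3; β=1, v≡4 (mod 5); (3|5)=-1, (4|5)=+1; sign (−1)^0·-1^1·+1^0 = -1.
Ram(320827, 330) = {2, 5, 13, 29}; no ℚ_2-point on the conic.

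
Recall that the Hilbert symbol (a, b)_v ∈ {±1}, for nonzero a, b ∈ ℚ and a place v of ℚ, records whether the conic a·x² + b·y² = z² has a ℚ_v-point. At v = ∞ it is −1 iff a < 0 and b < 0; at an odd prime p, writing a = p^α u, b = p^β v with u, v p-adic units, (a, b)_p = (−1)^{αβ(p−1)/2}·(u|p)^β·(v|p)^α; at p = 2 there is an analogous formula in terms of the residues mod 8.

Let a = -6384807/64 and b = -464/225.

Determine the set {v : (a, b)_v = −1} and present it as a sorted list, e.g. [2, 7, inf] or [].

[41, inf]

Mod squares: a ≡ -5863, b ≡ -29. Check v ∈ {∞, 2, 3, 5, 11, 13, 29, 41}.
v=∞: -5863 < 0 and -29 < 0  ⇒  (a,b)_∞ = -1.
v=3: a=3^2·(≡2), b=3^-2·(≡1) mod 3; (2|3)=-1, (1|3)=+1; (−1)^{2·-2·1}·(-1)^-2·(+1)^2 = +1.
v=11: a=11^3·(≡6), b=11^0·(≡4) mod 11; (6|11)=-1, (4|11)=+1; (−1)^{3·0·5}·(-1)^0·(+1)^3 = +1.
v=2: v_2(a)=-6, v_2(b)=4; units ≡ 1, 3 (mod 8); ε·ε+αω+βω = 0·1+-6·1+4·0 ≡ 0  ⇒  (a,b)_2 = +1.
v=5: a=5^0·(≡2), b=5^-2·(≡4) mod 5; (2|5)=-1, (4|5)=+1; (−1)^{0·-2·2}·(-1)^-2·(+1)^0 = +1.
v=41: a=41^1·(≡21), b=41^0·(≡26) mod 41; (21|41)=+1, (26|41)=-1; (−1)^{1·0·20}·(+1)^0·(-1)^1 = -1.
v=13: a=13^1·(≡12), b=13^0·(≡1) mod 13; (12|13)=+1, (1|13)=+1; (−1)^{1·0·6}·(+1)^0·(+1)^1 = +1.
v=29: a=29^0·(≡6), b=29^1·(≡23) mod 29; (6|29)=+1, (23|29)=+1; (−1)^{0·1·14}·(+1)^1·(+1)^0 = +1.
Ram(-5863, -29) = {41, ∞}; no ℚ_41-point on the conic.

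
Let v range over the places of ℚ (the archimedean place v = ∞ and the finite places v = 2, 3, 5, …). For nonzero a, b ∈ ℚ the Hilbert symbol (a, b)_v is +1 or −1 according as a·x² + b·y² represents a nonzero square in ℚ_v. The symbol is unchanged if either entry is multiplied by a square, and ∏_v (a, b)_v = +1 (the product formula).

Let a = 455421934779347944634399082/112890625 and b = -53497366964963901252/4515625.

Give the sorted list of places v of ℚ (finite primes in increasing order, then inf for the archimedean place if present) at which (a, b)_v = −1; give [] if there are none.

Mod squares: a ≡ 679098, b ≡ -273. Check v ∈ {∞, 2, 3, 5, 7, 13, 17, 19, 23, 37}.
v=∞: 679098 > 0 and -273 < 0  ⇒  (a,b)_∞ = +1.
v=37: a=37^3·(≡24), b=37^2·(≡2) mod 37; (24|37)=-1, (2|37)=-1; (−1)^{3·2·18}·(-1)^2·(-1)^3 = -1.
v=17: a=17^-2·(≡1), b=17^-2·(≡8) mod 17; (1|17)=+1, (8|17)=+1; (−1)^{-2·-2·8}·(+1)^-2·(+1)^-2 = +1.
v=2: v_2(a)=1, v_2(b)=2; units ≡ 5, 7 (mod 8); ε·ε+αω+βω = 0·1+1·0+2·1 ≡ 0  ⇒  (a,b)_2 = +1.
v=23: a=23^3·(≡10), b=23^2·(≡13) mod 23; (10|23)=-1, (13|23)=+1; (−1)^{3·2·11}·(-1)^2·(+1)^3 = +1.
v=5: a=5^-8·(≡3), b=5^-6·(≡2) mod 5; (3|5)=-1, (2|5)=-1; (−1)^{-8·-6·2}·(-1)^-6·(-1)^-8 = +1.
v=7: a=7^1·(≡1), b=7^1·(≡5) mod 7; (1|7)=+1, (5|7)=-1; (−1)^{1·1·3}·(+1)^1·(-1)^1 = +1.
v=19: a=19^3·(≡2), b=19^2·(≡15) mod 19; (2|19)=-1, (15|19)=-1; (−1)^{3·2·9}·(-1)^2·(-1)^3 = -1.
v=3: a=3^13·(≡1), b=3^9·(≡2) mod 3; (1|3)=+1, (2|3)=-1; (−1)^{13·9·1}·(+1)^9·(-1)^13 = +1.
v=13: a=13^6·(≡12), b=13^5·(≡6) mod 13; (12|13)=+1, (6|13)=-1; (−1)^{6·5·6}·(+1)^5·(-1)^6 = +1.
|Ram(679098, -273)| = 2, even; anisotropic at {19, 37}.

[19, 37]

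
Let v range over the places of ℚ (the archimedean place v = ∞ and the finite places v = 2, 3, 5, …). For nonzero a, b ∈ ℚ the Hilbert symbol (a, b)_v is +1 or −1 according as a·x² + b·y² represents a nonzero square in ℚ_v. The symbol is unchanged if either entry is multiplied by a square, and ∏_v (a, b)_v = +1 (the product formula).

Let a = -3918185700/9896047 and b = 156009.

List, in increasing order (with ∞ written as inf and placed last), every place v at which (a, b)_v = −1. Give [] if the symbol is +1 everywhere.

Mod squares: a ≡ -6279, b ≡ 156009. Check v ∈ {∞, 2, 3, 5, 7, 11, 13, 17, 19, 23, 29, 41}.
v=5: a=5^2·(≡1), b=5^0·(≡4) mod 5; (1|5)=+1, (4|5)=+1; (−1)^{2·0·2}·(+1)^0·(+1)^2 = +1.
v=∞: -6279 < 0 and 156009 > 0  ⇒  (a,b)_∞ = +1.
v=29: a=29^-2·(≡3), b=29^0·(≡18) mod 29; (3|29)=-1, (18|29)=-1; (−1)^{-2·0·14}·(-1)^0·(-1)^-2 = +1.
v=19: a=19^2·(≡8), b=19^1·(≡3) mod 19; (8|19)=-1, (3|19)=-1; (−1)^{2·1·9}·(-1)^1·(-1)^2 = -1.
v=41: a=41^-2·(≡19), b=41^0·(≡4) mod 41; (19|41)=-1, (4|41)=+1; (−1)^{-2·0·20}·(-1)^0·(+1)^-2 = +1.
v=7: a=7^-1·(≡5), b=7^1·(≡6) mod 7; (5|7)=-1, (6|7)=-1; (−1)^{-1·1·3}·(-1)^1·(-1)^-1 = -1.
v=13: a=13^1·(≡11), b=13^0·(≡9) mod 13; (11|13)=-1, (9|13)=+1; (−1)^{1·0·6}·(-1)^0·(+1)^1 = +1.
v=2: v_2(a)=2, v_2(b)=0; units ≡ 1, 1 (mod 8); ε·ε+αω+βω = 0·0+2·0+0·0 ≡ 0  ⇒  (a,b)_2 = +1.
v=3: a=3^1·(≡1), b=3^1·(≡1) mod 3; (1|3)=+1, (1|3)=+1; (−1)^{1·1·1}·(+1)^1·(+1)^1 = -1.
v=17: a=17^0·(≡3), b=17^1·(≡14) mod 17; (3|17)=-1, (14|17)=-1; (−1)^{0·1·8}·(-1)^1·(-1)^0 = -1.
v=23: a=23^1·(≡3), b=23^1·(≡21) mod 23; (3|23)=+1, (21|23)=-1; (−1)^{1·1·11}·(+1)^1·(-1)^1 = +1.
v=11: a=11^2·(≡8), b=11^0·(≡7) mod 11; (8|11)=-1, (7|11)=-1; (−1)^{2·0·5}·(-1)^0·(-1)^2 = +1.
|Ram(-6279, 156009)| = 4, even; anisotropic at {3, 7, 17, 19}.

[3, 7, 17, 19]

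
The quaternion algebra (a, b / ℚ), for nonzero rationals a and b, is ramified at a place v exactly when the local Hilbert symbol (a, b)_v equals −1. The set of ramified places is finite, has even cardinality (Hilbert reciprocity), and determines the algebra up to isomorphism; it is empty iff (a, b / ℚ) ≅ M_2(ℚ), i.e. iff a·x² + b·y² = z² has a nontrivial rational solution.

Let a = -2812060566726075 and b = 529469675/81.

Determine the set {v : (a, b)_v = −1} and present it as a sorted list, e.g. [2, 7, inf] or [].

Mod squares: a ≡ -323, b ≡ 203. Check v ∈ {∞, 2, 3, 5, 7, 17, 19, 29}.
v=2: v_2(a)=0, v_2(b)=0; units ≡ 5, 3 (mod 8); ε·ε+αω+βω = 0·1+0·1+0·1 ≡ 0  ⇒  (a,b)_2 = +1.
v=17: a=17^3·(≡1), b=17^2·(≡8) mod 17; (1|17)=+1, (8|17)=+1; (−1)^{3·2·8}·(+1)^2·(+1)^3 = +1.
v=5: a=5^2·(≡2), b=5^2·(≡2) mod 5; (2|5)=-1, (2|5)=-1; (−1)^{2·2·2}·(-1)^2·(-1)^2 = +1.
v=3: a=3^4·(≡1), b=3^-4·(≡2) mod 3; (1|3)=+1, (2|3)=-1; (−1)^{4·-4·1}·(+1)^-4·(-1)^4 = +1.
v=∞: -323 < 0 and 203 > 0  ⇒  (a,b)_∞ = +1.
v=19: a=19^3·(≡14), b=19^2·(≡13) mod 19; (14|19)=-1, (13|19)=-1; (−1)^{3·2·9}·(-1)^2·(-1)^3 = -1.
v=29: a=29^2·(≡20), b=29^1·(≡7) mod 29; (20|29)=+1, (7|29)=+1; (−1)^{2·1·14}·(+1)^1·(+1)^2 = +1.
v=7: a=7^2·(≡5), b=7^1·(≡1) mod 7; (5|7)=-1, (1|7)=+1; (−1)^{2·1·3}·(-1)^1·(+1)^2 = -1.
Ram(-323, 203) = {7, 19}; no ℚ_7-point on the conic.

[7, 19]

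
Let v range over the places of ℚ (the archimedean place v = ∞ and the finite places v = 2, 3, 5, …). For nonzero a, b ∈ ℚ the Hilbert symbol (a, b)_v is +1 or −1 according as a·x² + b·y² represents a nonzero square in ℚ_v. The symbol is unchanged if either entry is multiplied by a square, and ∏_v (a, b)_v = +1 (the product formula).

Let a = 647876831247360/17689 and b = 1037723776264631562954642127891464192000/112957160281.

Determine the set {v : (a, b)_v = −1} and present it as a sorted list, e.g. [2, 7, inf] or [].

[5, 23]

(a, b) ≡ (935, 476905) mod (ℚ^×)²; places V = {2, 3, 5, 7, 11, 13, 17, 19, 23, 29, ∞}.
(a,b)_13: α=2, u≡9; β=5, v≡10 (mod 13); (9|13)=+1, (10|13)=+1; sign (−1)^0·+1^5·+1^2 = +1.
(a,b)_23: α=2, u≡14; β=5, v≡12 (mod 23); (14|23)=-1, (12|23)=+1; sign (−1)^0·-1^5·+1^2 = -1.
(a,b)_17: α=1, u≡16; β=2, v≡16 (mod 17); (16|17)=+1, (16|17)=+1; sign (−1)^0·+1^2·+1^1 = +1.
(a,b)_2: α=10, β=26; u≡7, v≡1 (mod 8); ε(u)ε(v)=1·0, αω(v)=10·0, βω(u)=26·0; sum ≡ 0  ⇒  +1.
(a,b)_29: α=2, u≡9; β=5, v≡2 (mod 29); (9|29)=+1, (2|29)=-1; sign (−1)^0·+1^5·-1^2 = +1.
(a,b)_5: α=1, u≡3; β=3, v≡1 (mod 5); (3|5)=-1, (1|5)=+1; sign (−1)^0·-1^3·+1^1 = -1.
(a,b)_7: α=-2, u≡2; β=-4, v≡1 (mod 7); (2|7)=+1, (1|7)=+1; sign (−1)^0·+1^-4·+1^-2 = +1.
(a,b)_3: α=2, u≡2; β=8, v≡1 (mod 3); (2|3)=-1, (1|3)=+1; sign (−1)^0·-1^8·+1^2 = +1.
(a,b)_∞: sgn(935)=+, sgn(476905)=+, so +1.
(a,b)_11: α=1, u≡10; β=3, v≡5 (mod 11); (10|11)=-1, (5|11)=+1; sign (−1)^1·-1^3·+1^1 = +1.
(a,b)_19: α=-2, u≡4; β=-6, v≡7 (mod 19); (4|19)=+1, (7|19)=+1; sign (−1)^0·+1^-6·+1^-2 = +1.
|Ram(935, 476905)| = 2, even; anisotropic at {5, 23}.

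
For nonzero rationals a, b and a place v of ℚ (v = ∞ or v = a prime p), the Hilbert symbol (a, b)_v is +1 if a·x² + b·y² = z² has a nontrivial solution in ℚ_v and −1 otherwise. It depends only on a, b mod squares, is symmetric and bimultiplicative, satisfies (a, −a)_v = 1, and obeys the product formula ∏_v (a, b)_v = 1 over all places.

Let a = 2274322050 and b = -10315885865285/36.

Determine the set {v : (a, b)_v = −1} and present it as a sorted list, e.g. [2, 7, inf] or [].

Mod squares: a ≡ 9282, b ≡ -85085. Check v ∈ {∞, 2, 3, 5, 7, 11, 13, 17}.
v=3: a=3^5·(≡1), b=3^-2·(≡1) mod 3; (1|3)=+1, (1|3)=+1; (−1)^{5·-2·1}·(+1)^-2·(+1)^5 = +1.
v=11: a=11^2·(≡9), b=11^5·(≡5) mod 11; (9|11)=+1, (5|11)=+1; (−1)^{2·5·5}·(+1)^5·(+1)^2 = +1.
v=13: a=13^1·(≡12), b=13^3·(≡8) mod 13; (12|13)=+1, (8|13)=-1; (−1)^{1·3·6}·(+1)^3·(-1)^1 = -1.
v=17: a=17^1·(≡8), b=17^1·(≡6) mod 17; (8|17)=+1, (6|17)=-1; (−1)^{1·1·8}·(+1)^1·(-1)^1 = -1.
v=5: a=5^2·(≡2), b=5^1·(≡3) mod 5; (2|5)=-1, (3|5)=-1; (−1)^{2·1·2}·(-1)^1·(-1)^2 = -1.
v=7: a=7^1·(≡5), b=7^3·(≡2) mod 7; (5|7)=-1, (2|7)=+1; (−1)^{1·3·3}·(-1)^3·(+1)^1 = +1.
v=2: v_2(a)=1, v_2(b)=-2; units ≡ 1, 3 (mod 8); ε·ε+αω+βω = 0·1+1·1+-2·0 ≡ 1  ⇒  (a,b)_2 = -1.
v=∞: 9282 > 0 and -85085 < 0  ⇒  (a,b)_∞ = +1.
|Ram(9282, -85085)| = 4, even; anisotropic at {2, 5, 13, 17}.

[2, 5, 13, 17]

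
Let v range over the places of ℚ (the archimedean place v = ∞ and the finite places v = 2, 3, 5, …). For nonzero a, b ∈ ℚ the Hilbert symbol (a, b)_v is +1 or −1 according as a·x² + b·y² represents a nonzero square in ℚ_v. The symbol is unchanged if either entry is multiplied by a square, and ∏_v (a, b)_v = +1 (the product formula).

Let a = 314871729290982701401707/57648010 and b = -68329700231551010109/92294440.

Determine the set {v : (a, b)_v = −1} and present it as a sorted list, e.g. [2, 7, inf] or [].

(a, b) ≡ (1870, -4290) mod (ℚ^×)²; places V = {2, 3, 5, 7, 11, 13, 17, 29, 31, 37, ∞}.
(a,b)_37: α=2, u≡14; β=2, v≡20 (mod 37); (14|37)=-1, (20|37)=-1; sign (−1)^0·-1^2·-1^2 = +1.
(a,b)_7: α=-8, u≡1; β=-4, v≡1 (mod 7); (1|7)=+1, (1|7)=+1; sign (−1)^0·+1^-4·+1^-8 = +1.
(a,b)_11: α=1, u≡3; β=3, v≡10 (mod 11); (3|11)=+1, (10|11)=-1; sign (−1)^1·+1^3·-1^1 = +1.
(a,b)_2: α=-1, β=-3; u≡7, v≡7 (mod 8); ε(u)ε(v)=1·1, αω(v)=-1·0, βω(u)=-3·0; sum ≡ 1  ⇒  -1.
(a,b)_∞: sgn(1870)=+, sgn(-4290)=−, so +1.
(a,b)_31: α=0, u≡28; β=-2, v≡10 (mod 31); (28|31)=+1, (10|31)=+1; sign (−1)^0·+1^-2·+1^0 = +1.
(a,b)_29: α=4, u≡12; β=2, v≡27 (mod 29); (12|29)=-1, (27|29)=-1; sign (−1)^0·-1^2·-1^4 = +1.
(a,b)_3: α=6, u≡1; β=5, v≡1 (mod 3); (1|3)=+1, (1|3)=+1; sign (−1)^0·+1^5·+1^6 = +1.
(a,b)_13: α=4, u≡5; β=3, v≡8 (mod 13); (5|13)=-1, (8|13)=-1; sign (−1)^0·-1^3·-1^4 = -1.
(a,b)_5: α=-1, u≡1; β=-1, v≡2 (mod 5); (1|5)=+1, (2|5)=-1; sign (−1)^0·+1^-1·-1^-1 = -1.
(a,b)_17: α=5, u≡16; β=4, v≡12 (mod 17); (16|17)=+1, (12|17)=-1; sign (−1)^0·+1^4·-1^5 = -1.
(1870, -4290 / ℚ) ramifies at {2, 5, 13, 17}: a division algebra.

[2, 5, 13, 17]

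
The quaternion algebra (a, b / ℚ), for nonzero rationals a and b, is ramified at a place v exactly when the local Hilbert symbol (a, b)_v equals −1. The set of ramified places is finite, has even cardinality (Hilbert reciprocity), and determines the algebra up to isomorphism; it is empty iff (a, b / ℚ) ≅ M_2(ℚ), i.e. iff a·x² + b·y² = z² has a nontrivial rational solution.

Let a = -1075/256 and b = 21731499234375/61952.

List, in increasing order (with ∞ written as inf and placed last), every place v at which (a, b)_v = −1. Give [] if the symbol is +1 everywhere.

(a, b) ≡ (-43, 30702) mod (ℚ^×)²; places V = {2, 3, 5, 7, 11, 17, 43, ∞}.
(a,b)_11: α=0, u≡1; β=-2, v≡3 (mod 11); (1|11)=+1, (3|11)=+1; sign (−1)^0·+1^-2·+1^0 = +1.
(a,b)_7: α=0, u≡6; β=3, v≡1 (mod 7); (6|7)=-1, (1|7)=+1; sign (−1)^0·-1^3·+1^0 = -1.
(a,b)_5: α=2, u≡2; β=6, v≡3 (mod 5); (2|5)=-1, (3|5)=-1; sign (−1)^0·-1^6·-1^2 = +1.
(a,b)_17: α=0, u≡13; β=1, v≡8 (mod 17); (13|17)=+1, (8|17)=+1; sign (−1)^0·+1^1·+1^0 = +1.
(a,b)_3: α=0, u≡2; β=1, v≡1 (mod 3); (2|3)=-1, (1|3)=+1; sign (−1)^0·-1^1·+1^0 = -1.
(a,b)_∞: sgn(-43)=−, sgn(30702)=+, so +1.
(a,b)_2: α=-8, β=-9; u≡5, v≡7 (mod 8); ε(u)ε(v)=0·1, αω(v)=-8·0, βω(u)=-9·1; sum ≡ 1  ⇒  -1.
(a,b)_43: α=1, u≡34; β=3, v≡39 (mod 43); (34|43)=-1, (39|43)=-1; sign (−1)^1·-1^3·-1^1 = -1.
Ram(-43, 30702) = {2, 3, 7, 43}; no ℚ_2-point on the conic.

[2, 3, 7, 43]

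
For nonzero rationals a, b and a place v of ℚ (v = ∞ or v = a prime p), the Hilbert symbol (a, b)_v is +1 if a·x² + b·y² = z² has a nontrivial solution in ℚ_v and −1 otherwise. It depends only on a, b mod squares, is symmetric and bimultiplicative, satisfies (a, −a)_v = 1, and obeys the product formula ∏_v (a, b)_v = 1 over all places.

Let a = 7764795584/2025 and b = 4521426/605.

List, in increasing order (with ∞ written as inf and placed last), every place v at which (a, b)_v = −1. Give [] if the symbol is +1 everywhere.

[2, 3, 7, 13]

(a, b) ≡ (299, 2730) mod (ℚ^×)²; places V = {2, 3, 5, 7, 11, 13, 23, ∞}.
(a,b)_13: α=3, u≡4; β=3, v≡8 (mod 13); (4|13)=+1, (8|13)=-1; sign (−1)^0·+1^3·-1^3 = -1.
(a,b)_7: α=4, u≡6; β=3, v≡5 (mod 7); (6|7)=-1, (5|7)=-1; sign (−1)^0·-1^3·-1^4 = -1.
(a,b)_2: α=6, β=1; u≡3, v≡5 (mod 8); ε(u)ε(v)=1·0, αω(v)=6·1, βω(u)=1·1; sum ≡ 1  ⇒  -1.
(a,b)_3: α=-4, u≡2; β=1, v≡1 (mod 3); (2|3)=-1, (1|3)=+1; sign (−1)^0·-1^1·+1^-4 = -1.
(a,b)_∞: sgn(299)=+, sgn(2730)=+, so +1.
(a,b)_11: α=0, u≡7; β=-2, v≡6 (mod 11); (7|11)=-1, (6|11)=-1; sign (−1)^0·-1^-2·-1^0 = +1.
(a,b)_23: α=1, u≡12; β=0, v≡9 (mod 23); (12|23)=+1, (9|23)=+1; sign (−1)^0·+1^0·+1^1 = +1.
(a,b)_5: α=-2, u≡4; β=-1, v≡1 (mod 5); (4|5)=+1, (1|5)=+1; sign (−1)^0·+1^-1·+1^-2 = +1.
Ram(299, 2730) = {2, 3, 7, 13}; no ℚ_2-point on the conic.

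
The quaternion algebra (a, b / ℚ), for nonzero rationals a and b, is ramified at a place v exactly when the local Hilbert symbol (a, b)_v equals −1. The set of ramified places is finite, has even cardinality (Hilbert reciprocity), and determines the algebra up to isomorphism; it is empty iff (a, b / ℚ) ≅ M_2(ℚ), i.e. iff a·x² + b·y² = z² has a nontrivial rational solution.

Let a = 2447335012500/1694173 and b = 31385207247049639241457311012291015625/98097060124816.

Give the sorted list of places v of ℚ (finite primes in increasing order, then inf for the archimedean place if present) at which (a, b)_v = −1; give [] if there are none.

[13, 29]

Mod squares: a ≡ 39585, b ≡ 1622985. Check v ∈ {∞, 2, 3, 5, 7, 11, 13, 19, 29, 41}.
v=29: a=29^1·(≡15), b=29^3·(≡7) mod 29; (15|29)=-1, (7|29)=+1; (−1)^{1·3·14}·(-1)^3·(+1)^1 = -1.
v=5: a=5^5·(≡3), b=5^9·(≡3) mod 5; (3|5)=-1, (3|5)=-1; (−1)^{5·9·2}·(-1)^9·(-1)^5 = +1.
v=3: a=3^9·(≡1), b=3^25·(≡2) mod 3; (1|3)=+1, (2|3)=-1; (−1)^{9·25·1}·(+1)^25·(-1)^9 = +1.
v=2: v_2(a)=2, v_2(b)=-4; units ≡ 1, 1 (mod 8); ε·ε+αω+βω = 0·0+2·0+-4·0 ≡ 0  ⇒  (a,b)_2 = +1.
v=11: a=11^0·(≡6), b=11^6·(≡9) mod 11; (6|11)=-1, (9|11)=+1; (−1)^{0·6·5}·(-1)^6·(+1)^0 = +1.
v=19: a=19^-4·(≡3), b=19^-10·(≡1) mod 19; (3|19)=-1, (1|19)=+1; (−1)^{-4·-10·9}·(-1)^-10·(+1)^-4 = +1.
v=7: a=7^3·(≡6), b=7^7·(≡1) mod 7; (6|7)=-1, (1|7)=+1; (−1)^{3·7·3}·(-1)^7·(+1)^3 = +1.
v=13: a=13^-1·(≡3), b=13^1·(≡11) mod 13; (3|13)=+1, (11|13)=-1; (−1)^{-1·1·6}·(+1)^1·(-1)^-1 = -1.
v=41: a=41^0·(≡20), b=41^1·(≡36) mod 41; (20|41)=+1, (36|41)=+1; (−1)^{0·1·20}·(+1)^1·(+1)^0 = +1.
v=∞: 39585 > 0 and 1622985 > 0  ⇒  (a,b)_∞ = +1.
(39585, 1622985 / ℚ) ramifies at {13, 29}: a division algebra.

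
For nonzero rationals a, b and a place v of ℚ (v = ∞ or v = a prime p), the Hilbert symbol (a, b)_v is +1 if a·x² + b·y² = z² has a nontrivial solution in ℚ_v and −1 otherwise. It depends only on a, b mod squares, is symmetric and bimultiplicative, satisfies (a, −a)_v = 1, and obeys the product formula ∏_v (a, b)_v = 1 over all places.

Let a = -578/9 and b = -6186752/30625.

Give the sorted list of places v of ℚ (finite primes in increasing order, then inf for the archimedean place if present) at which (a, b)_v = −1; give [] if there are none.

[13, inf]

(a, b) ≡ (-2, -143) mod (ℚ^×)²; places V = {2, 3, 5, 7, 11, 13, 17, ∞}.
(a,b)_11: α=0, u≡3; β=1, v≡9 (mod 11); (3|11)=+1, (9|11)=+1; sign (−1)^0·+1^1·+1^0 = +1.
(a,b)_3: α=-2, u≡1; β=0, v≡1 (mod 3); (1|3)=+1, (1|3)=+1; sign (−1)^0·+1^0·+1^-2 = +1.
(a,b)_∞: sgn(-2)=−, sgn(-143)=−, so -1.
(a,b)_7: α=0, u≡5; β=-2, v≡1 (mod 7); (5|7)=-1, (1|7)=+1; sign (−1)^0·-1^-2·+1^0 = +1.
(a,b)_13: α=0, u≡8; β=3, v≡7 (mod 13); (8|13)=-1, (7|13)=-1; sign (−1)^0·-1^3·-1^0 = -1.
(a,b)_2: α=1, β=8; u≡7, v≡1 (mod 8); ε(u)ε(v)=1·0, αω(v)=1·0, βω(u)=8·0; sum ≡ 0  ⇒  +1.
(a,b)_5: α=0, u≡3; β=-4, v≡2 (mod 5); (3|5)=-1, (2|5)=-1; sign (−1)^0·-1^-4·-1^0 = +1.
(a,b)_17: α=2, u≡13; β=0, v≡3 (mod 17); (13|17)=+1, (3|17)=-1; sign (−1)^0·+1^0·-1^2 = +1.
|Ram(-2, -143)| = 2, even; anisotropic at {13, ∞}.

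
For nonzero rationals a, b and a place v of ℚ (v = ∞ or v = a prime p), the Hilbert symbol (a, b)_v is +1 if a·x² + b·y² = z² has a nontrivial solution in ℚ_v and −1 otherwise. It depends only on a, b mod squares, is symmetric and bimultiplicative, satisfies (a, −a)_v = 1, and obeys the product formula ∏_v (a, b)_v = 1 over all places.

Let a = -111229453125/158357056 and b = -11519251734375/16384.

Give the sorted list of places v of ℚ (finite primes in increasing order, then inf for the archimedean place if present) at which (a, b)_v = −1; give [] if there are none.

[7, 31, 41, inf]

Mod squares: a ≡ -1085, b ≡ -9471. Check v ∈ {∞, 2, 3, 5, 7, 11, 13, 31, 41}.
v=41: a=41^0·(≡28), b=41^1·(≡6) mod 41; (28|41)=-1, (6|41)=-1; (−1)^{0·1·20}·(-1)^1·(-1)^0 = -1.
v=31: a=31^1·(≡11), b=31^2·(≡12) mod 31; (11|31)=-1, (12|31)=-1; (−1)^{1·2·15}·(-1)^2·(-1)^1 = -1.
v=5: a=5^7·(≡3), b=5^6·(≡1) mod 5; (3|5)=-1, (1|5)=+1; (−1)^{7·6·2}·(-1)^6·(+1)^7 = +1.
v=7: a=7^1·(≡3), b=7^1·(≡3) mod 7; (3|7)=-1, (3|7)=-1; (−1)^{1·1·3}·(-1)^1·(-1)^1 = -1.
v=13: a=13^-2·(≡8), b=13^0·(≡11) mod 13; (8|13)=-1, (11|13)=-1; (−1)^{-2·0·6}·(-1)^0·(-1)^-2 = +1.
v=2: v_2(a)=-6, v_2(b)=-14; units ≡ 3, 1 (mod 8); ε·ε+αω+βω = 1·0+-6·0+-14·1 ≡ 0  ⇒  (a,b)_2 = +1.
v=∞: -1085 < 0 and -9471 < 0  ⇒  (a,b)_∞ = -1.
v=3: a=3^8·(≡1), b=3^5·(≡2) mod 3; (1|3)=+1, (2|3)=-1; (−1)^{8·5·1}·(+1)^5·(-1)^8 = +1.
v=11: a=11^-4·(≡4), b=11^1·(≡7) mod 11; (4|11)=+1, (7|11)=-1; (−1)^{-4·1·5}·(+1)^1·(-1)^-4 = +1.
Ram(-1085, -9471) = {7, 31, 41, ∞}; no ℚ_7-point on the conic.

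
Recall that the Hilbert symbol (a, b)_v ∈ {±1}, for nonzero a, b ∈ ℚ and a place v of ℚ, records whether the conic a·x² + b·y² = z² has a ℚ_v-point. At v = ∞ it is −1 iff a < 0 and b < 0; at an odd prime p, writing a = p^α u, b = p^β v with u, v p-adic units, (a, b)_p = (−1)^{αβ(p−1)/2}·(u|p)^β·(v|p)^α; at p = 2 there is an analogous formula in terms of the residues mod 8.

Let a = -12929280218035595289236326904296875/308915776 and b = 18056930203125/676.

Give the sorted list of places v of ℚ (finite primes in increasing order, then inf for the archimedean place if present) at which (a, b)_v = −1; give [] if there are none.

[5, 23, 37, 43]

Mod squares: a ≡ -54395, b ≡ 1061197. Check v ∈ {∞, 2, 3, 5, 11, 13, 23, 29, 37, 43}.
v=∞: -54395 < 0 and 1061197 > 0  ⇒  (a,b)_∞ = +1.
v=37: a=37^2·(≡22), b=37^1·(≡2) mod 37; (22|37)=-1, (2|37)=-1; (−1)^{2·1·18}·(-1)^1·(-1)^2 = -1.
v=2: v_2(a)=-6, v_2(b)=-2; units ≡ 5, 5 (mod 8); ε·ε+αω+βω = 0·0+-6·1+-2·1 ≡ 0  ⇒  (a,b)_2 = +1.
v=5: a=5^13·(≡1), b=5^6·(≡3) mod 5; (1|5)=+1, (3|5)=-1; (−1)^{13·6·2}·(+1)^6·(-1)^13 = -1.
v=13: a=13^-6·(≡10), b=13^-2·(≡2) mod 13; (10|13)=+1, (2|13)=-1; (−1)^{-6·-2·6}·(+1)^-2·(-1)^-6 = +1.
v=3: a=3^10·(≡1), b=3^2·(≡1) mod 3; (1|3)=+1, (1|3)=+1; (−1)^{10·2·1}·(+1)^2·(+1)^10 = +1.
v=29: a=29^2·(≡13), b=29^1·(≡5) mod 29; (13|29)=+1, (5|29)=+1; (−1)^{2·1·14}·(+1)^1·(+1)^2 = +1.
v=11: a=11^5·(≡3), b=11^2·(≡1) mod 11; (3|11)=+1, (1|11)=+1; (−1)^{5·2·5}·(+1)^2·(+1)^5 = +1.
v=43: a=43^3·(≡9), b=43^1·(≡13) mod 43; (9|43)=+1, (13|43)=+1; (−1)^{3·1·21}·(+1)^1·(+1)^3 = -1.
v=23: a=23^3·(≡8), b=23^1·(≡2) mod 23; (8|23)=+1, (2|23)=+1; (−1)^{3·1·11}·(+1)^1·(+1)^3 = -1.
Ram(-54395, 1061197) = {5, 23, 37, 43}; no ℚ_5-point on the conic.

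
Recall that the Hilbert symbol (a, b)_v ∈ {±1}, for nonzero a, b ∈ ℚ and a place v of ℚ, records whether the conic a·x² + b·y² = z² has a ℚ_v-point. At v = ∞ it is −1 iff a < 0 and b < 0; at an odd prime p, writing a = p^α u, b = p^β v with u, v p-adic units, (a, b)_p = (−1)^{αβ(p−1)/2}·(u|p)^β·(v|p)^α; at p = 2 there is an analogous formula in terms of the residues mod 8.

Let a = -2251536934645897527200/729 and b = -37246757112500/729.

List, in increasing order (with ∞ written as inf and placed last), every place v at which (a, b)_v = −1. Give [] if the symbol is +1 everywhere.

[5, 11, 13, 17, 19, inf]

Mod squares: a ≡ -92378, b ≡ -5. Check v ∈ {∞, 2, 3, 5, 11, 13, 17, 19}.
v=17: a=17^3·(≡12), b=17^2·(≡10) mod 17; (12|17)=-1, (10|17)=-1; (−1)^{3·2·8}·(-1)^2·(-1)^3 = -1.
v=19: a=19^3·(≡12), b=19^2·(≡10) mod 19; (12|19)=-1, (10|19)=-1; (−1)^{3·2·9}·(-1)^2·(-1)^3 = -1.
v=11: a=11^3·(≡8), b=11^0·(≡7) mod 11; (8|11)=-1, (7|11)=-1; (−1)^{3·0·5}·(-1)^0·(-1)^3 = -1.
v=∞: -92378 < 0 and -5 < 0  ⇒  (a,b)_∞ = -1.
v=3: a=3^-6·(≡1), b=3^-6·(≡1) mod 3; (1|3)=+1, (1|3)=+1; (−1)^{-6·-6·1}·(+1)^-6·(+1)^-6 = +1.
v=13: a=13^7·(≡7), b=13^4·(≡11) mod 13; (7|13)=-1, (11|13)=-1; (−1)^{7·4·6}·(-1)^4·(-1)^7 = -1.
v=2: v_2(a)=5, v_2(b)=2; units ≡ 3, 3 (mod 8); ε·ε+αω+βω = 1·1+5·1+2·1 ≡ 0  ⇒  (a,b)_2 = +1.
v=5: a=5^2·(≡3), b=5^5·(≡1) mod 5; (3|5)=-1, (1|5)=+1; (−1)^{2·5·2}·(-1)^5·(+1)^2 = -1.
|Ram(-92378, -5)| = 6, even; anisotropic at {5, 11, 13, 17, 19, ∞}.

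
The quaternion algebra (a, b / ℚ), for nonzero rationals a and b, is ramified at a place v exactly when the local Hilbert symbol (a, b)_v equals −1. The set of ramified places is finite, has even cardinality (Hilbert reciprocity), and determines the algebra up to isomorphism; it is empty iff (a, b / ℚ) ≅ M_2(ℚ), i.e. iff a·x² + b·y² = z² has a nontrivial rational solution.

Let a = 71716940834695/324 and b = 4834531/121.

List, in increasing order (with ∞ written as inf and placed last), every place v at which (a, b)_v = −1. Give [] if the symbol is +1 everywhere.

[2, 13]

Mod squares: a ≡ 192105295, b ≡ 9139. Check v ∈ {∞, 2, 3, 5, 11, 13, 19, 23, 31, 37, 41, 43, 47}.
v=43: a=43^1·(≡20), b=43^0·(≡11) mod 43; (20|43)=-1, (11|43)=+1; (−1)^{1·0·21}·(-1)^0·(+1)^1 = +1.
v=2: v_2(a)=-2, v_2(b)=0; units ≡ 7, 3 (mod 8); ε·ε+αω+βω = 1·1+-2·1+0·0 ≡ 1  ⇒  (a,b)_2 = -1.
v=47: a=47^2·(≡22), b=47^0·(≡25) mod 47; (22|47)=-1, (25|47)=+1; (−1)^{2·0·23}·(-1)^0·(+1)^2 = +1.
v=3: a=3^-4·(≡1), b=3^0·(≡1) mod 3; (1|3)=+1, (1|3)=+1; (−1)^{-4·0·1}·(+1)^0·(+1)^-4 = +1.
v=37: a=37^1·(≡10), b=37^1·(≡9) mod 37; (10|37)=+1, (9|37)=+1; (−1)^{1·1·18}·(+1)^1·(+1)^1 = +1.
v=41: a=41^1·(≡22), b=41^0·(≡33) mod 41; (22|41)=-1, (33|41)=+1; (−1)^{1·0·20}·(-1)^0·(+1)^1 = +1.
v=∞: 192105295 > 0 and 9139 > 0  ⇒  (a,b)_∞ = +1.
v=11: a=11^0·(≡7), b=11^-2·(≡9) mod 11; (7|11)=-1, (9|11)=+1; (−1)^{0·-2·5}·(-1)^-2·(+1)^0 = +1.
v=13: a=13^2·(≡5), b=13^1·(≡12) mod 13; (5|13)=-1, (12|13)=+1; (−1)^{2·1·6}·(-1)^1·(+1)^2 = -1.
v=19: a=19^1·(≡13), b=19^1·(≡11) mod 19; (13|19)=-1, (11|19)=+1; (−1)^{1·1·9}·(-1)^1·(+1)^1 = +1.
v=31: a=31^1·(≡19), b=31^0·(≡4) mod 31; (19|31)=+1, (4|31)=+1; (−1)^{1·0·15}·(+1)^0·(+1)^1 = +1.
v=5: a=5^1·(≡1), b=5^0·(≡1) mod 5; (1|5)=+1, (1|5)=+1; (−1)^{1·0·2}·(+1)^0·(+1)^1 = +1.
v=23: a=23^0·(≡12), b=23^2·(≡9) mod 23; (12|23)=+1, (9|23)=+1; (−1)^{0·2·11}·(+1)^2·(+1)^0 = +1.
|Ram(192105295, 9139)| = 2, even; anisotropic at {2, 13}.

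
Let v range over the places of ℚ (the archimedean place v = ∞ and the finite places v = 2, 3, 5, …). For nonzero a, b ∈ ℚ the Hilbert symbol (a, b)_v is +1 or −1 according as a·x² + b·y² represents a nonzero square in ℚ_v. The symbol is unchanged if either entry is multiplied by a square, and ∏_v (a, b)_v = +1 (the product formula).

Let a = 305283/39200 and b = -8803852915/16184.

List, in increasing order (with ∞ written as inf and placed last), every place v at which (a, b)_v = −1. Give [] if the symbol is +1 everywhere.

(a, b) ≡ (6, -10010) mod (ℚ^×)²; places V = {2, 3, 5, 7, 11, 13, 17, 29, ∞}.
(a,b)_29: α=2, u≡9; β=2, v≡9 (mod 29); (9|29)=+1, (9|29)=+1; sign (−1)^0·+1^2·+1^2 = +1.
(a,b)_∞: sgn(6)=+, sgn(-10010)=−, so +1.
(a,b)_17: α=0, u≡10; β=-2, v≡14 (mod 17); (10|17)=-1, (14|17)=-1; sign (−1)^0·-1^-2·-1^0 = +1.
(a,b)_7: α=-2, u≡3; β=-1, v≡5 (mod 7); (3|7)=-1, (5|7)=-1; sign (−1)^0·-1^-1·-1^-2 = -1.
(a,b)_11: α=2, u≡10; β=5, v≡9 (mod 11); (10|11)=-1, (9|11)=+1; sign (−1)^0·-1^5·+1^2 = -1.
(a,b)_3: α=1, u≡2; β=0, v≡1 (mod 3); (2|3)=-1, (1|3)=+1; sign (−1)^0·-1^0·+1^1 = +1.
(a,b)_13: α=0, u≡6; β=1, v≡3 (mod 13); (6|13)=-1, (3|13)=+1; sign (−1)^0·-1^1·+1^0 = -1.
(a,b)_2: α=-5, β=-3; u≡3, v≡3 (mod 8); ε(u)ε(v)=1·1, αω(v)=-5·1, βω(u)=-3·1; sum ≡ 1  ⇒  -1.
(a,b)_5: α=-2, u≡1; β=1, v≡3 (mod 5); (1|5)=+1, (3|5)=-1; sign (−1)^0·+1^1·-1^-2 = +1.
|Ram(6, -10010)| = 4, even; anisotropic at {2, 7, 11, 13}.

[2, 7, 11, 13]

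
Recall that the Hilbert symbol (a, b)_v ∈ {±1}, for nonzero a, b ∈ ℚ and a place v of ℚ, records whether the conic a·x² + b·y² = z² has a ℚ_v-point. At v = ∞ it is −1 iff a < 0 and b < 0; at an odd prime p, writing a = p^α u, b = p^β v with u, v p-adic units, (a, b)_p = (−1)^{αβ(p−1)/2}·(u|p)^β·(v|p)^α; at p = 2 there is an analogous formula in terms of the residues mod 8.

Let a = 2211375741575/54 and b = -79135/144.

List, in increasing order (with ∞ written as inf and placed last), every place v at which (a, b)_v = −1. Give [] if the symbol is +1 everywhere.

[3, 5, 11, 19]

(a, b) ≡ (858, -1615) mod (ℚ^×)²; places V = {2, 3, 5, 7, 11, 13, 17, 19, ∞}.
(a,b)_5: α=2, u≡2; β=1, v≡2 (mod 5); (2|5)=-1, (2|5)=-1; sign (−1)^0·-1^1·-1^2 = -1.
(a,b)_2: α=-1, β=-4; u≡5, v≡1 (mod 8); ε(u)ε(v)=0·0, αω(v)=-1·0, βω(u)=-4·1; sum ≡ 0  ⇒  +1.
(a,b)_11: α=3, u≡4; β=0, v≡10 (mod 11); (4|11)=+1, (10|11)=-1; sign (−1)^0·+1^0·-1^3 = -1.
(a,b)_13: α=1, u≡4; β=0, v≡9 (mod 13); (4|13)=+1, (9|13)=+1; sign (−1)^0·+1^0·+1^1 = +1.
(a,b)_3: α=-3, u≡1; β=-2, v≡2 (mod 3); (1|3)=+1, (2|3)=-1; sign (−1)^0·+1^-2·-1^-3 = -1.
(a,b)_19: α=2, u≡15; β=1, v≡10 (mod 19); (15|19)=-1, (10|19)=-1; sign (−1)^0·-1^1·-1^2 = -1.
(a,b)_∞: sgn(858)=+, sgn(-1615)=−, so +1.
(a,b)_7: α=2, u≡2; β=2, v≡4 (mod 7); (2|7)=+1, (4|7)=+1; sign (−1)^0·+1^2·+1^2 = +1.
(a,b)_17: α=2, u≡13; β=1, v≡11 (mod 17); (13|17)=+1, (11|17)=-1; sign (−1)^0·+1^1·-1^2 = +1.
|Ram(858, -1615)| = 4, even; anisotropic at {3, 5, 11, 19}.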